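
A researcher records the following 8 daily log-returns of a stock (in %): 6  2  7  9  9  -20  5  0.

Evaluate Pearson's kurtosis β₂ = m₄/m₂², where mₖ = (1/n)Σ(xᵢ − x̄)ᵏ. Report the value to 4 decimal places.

x̄ = 2.2500
Σ(xᵢ − x̄)² = 635.5000 ⇒ m₂ = 79.43750
Σ(xᵢ − x̄)⁴ = 250028.4063 ⇒ m₄ = 31253.55078
m₂² = 6310.31641
β₂ = m₄/m₂² = 31253.55078 / 6310.31641 ≈ 4.9528

4.9528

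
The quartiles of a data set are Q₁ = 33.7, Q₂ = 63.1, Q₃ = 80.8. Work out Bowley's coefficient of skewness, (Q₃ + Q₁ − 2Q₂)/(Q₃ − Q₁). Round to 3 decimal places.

numerator: Q₃ + Q₁ − 2Q₂ = 80.8 + 33.7 − 2×63.1 = -11.7000
denominator: Q₃ − Q₁ = 80.8 − 33.7 = 47.1000
Bowley skewness = -11.7000 / 47.1000 ≈ -0.248

-0.248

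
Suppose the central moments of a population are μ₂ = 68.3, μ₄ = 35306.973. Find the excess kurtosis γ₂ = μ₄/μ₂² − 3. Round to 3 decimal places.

4.569

μ₂² = 68.3² = 4664.89000
μ₄/μ₂² = 35306.973 / 4664.89000 = 7.56866
γ₂ = 7.56866 − 3 ≈ 4.569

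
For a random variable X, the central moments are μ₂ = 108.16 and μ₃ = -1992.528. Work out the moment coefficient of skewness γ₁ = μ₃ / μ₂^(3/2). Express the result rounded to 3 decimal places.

σ = √μ₂ = √108.16 = 10.40000
σ³ = μ₂^(3/2) = 1124.86400
γ₁ = μ₃/σ³ = -1992.528 / 1124.86400 ≈ -1.771

-1.771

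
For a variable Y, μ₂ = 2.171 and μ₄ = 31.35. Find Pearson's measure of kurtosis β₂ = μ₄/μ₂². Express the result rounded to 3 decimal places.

μ₂² = 2.171² = 4.71324
μ₄/μ₂² = 31.35 / 4.71324 = 6.65147
β₂ ≈ 6.651

6.651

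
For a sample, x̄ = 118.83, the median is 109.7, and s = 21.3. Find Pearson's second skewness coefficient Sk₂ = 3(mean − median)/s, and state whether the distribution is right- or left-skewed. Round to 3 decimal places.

Sk₂ = 3(118.83 − 109.7) / 21.3 = 3 × 9.1300 / 21.3
    = 27.3900 / 21.3 ≈ 1.286
Sk₂ > 0 ⇒ mean > median ⇒ right-skewed (positive skew).

1.286, right-skewed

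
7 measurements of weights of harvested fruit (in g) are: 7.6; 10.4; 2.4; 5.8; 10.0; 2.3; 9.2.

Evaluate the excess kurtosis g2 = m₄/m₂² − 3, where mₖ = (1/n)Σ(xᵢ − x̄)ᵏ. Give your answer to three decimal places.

-1.442

x̄ = 6.8143
Σ(xᵢ − x̄)² = 70.2086 ⇒ m₂ = 10.02980
Σ(xᵢ − x̄)⁴ = 1097.1387 ⇒ m₄ = 156.73410
m₂² = 100.59681
g2 = m₄/m₂² − 3 = 1.55804 − 3 ≈ -1.442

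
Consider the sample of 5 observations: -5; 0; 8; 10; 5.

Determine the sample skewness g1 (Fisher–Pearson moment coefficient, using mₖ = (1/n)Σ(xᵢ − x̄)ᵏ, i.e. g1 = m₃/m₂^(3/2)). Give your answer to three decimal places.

-0.408

x̄ = (-5 + 0 + 8 + 10 + 5) / 5 = 3.6000
deviations (xᵢ − x̄): -8.6000, -3.6000, 4.4000, 6.4000, 1.4000
Σ(xᵢ − x̄)² = 149.2000 ⇒ m₂ = 149.2000/5 = 29.84000
Σ(xᵢ − x̄)³ = -332.6400 ⇒ m₃ = -332.6400/5 = -66.52800
m₂^(3/2) = 29.84000^(1.5) = 163.00399
g1 = m₃ / m₂^(3/2) = -66.52800 / 163.00399 ≈ -0.408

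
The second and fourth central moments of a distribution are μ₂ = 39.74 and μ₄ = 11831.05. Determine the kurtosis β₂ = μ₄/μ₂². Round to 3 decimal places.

7.491

μ₂² = 39.74² = 1579.26760
μ₄/μ₂² = 11831.05 / 1579.26760 = 7.49148
β₂ ≈ 7.491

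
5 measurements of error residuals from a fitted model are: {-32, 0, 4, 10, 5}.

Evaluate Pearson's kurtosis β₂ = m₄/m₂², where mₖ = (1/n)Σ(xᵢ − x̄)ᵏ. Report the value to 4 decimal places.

x̄ = -2.6000
Σ(xᵢ − x̄)² = 1131.2000 ⇒ m₂ = 226.24000
Σ(xᵢ − x̄)⁴ = 777602.3360 ⇒ m₄ = 155520.46720
m₂² = 51184.53760
β₂ = m₄/m₂² = 155520.46720 / 51184.53760 ≈ 3.0384

3.0384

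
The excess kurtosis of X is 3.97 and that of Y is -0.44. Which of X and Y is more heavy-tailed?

Higher excess kurtosis ⇒ heavier tails relative to the normal distribution.
3.97 vs -0.44: the larger is 3.97, so X has heavier tails. (X is leptokurtic — heavier-than-normal tails; the other is platykurtic.)

X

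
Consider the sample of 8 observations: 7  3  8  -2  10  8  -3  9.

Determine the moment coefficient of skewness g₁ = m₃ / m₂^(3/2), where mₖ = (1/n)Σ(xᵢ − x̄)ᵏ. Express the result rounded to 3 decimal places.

-0.717

x̄ = (7 + 3 + 8 - 2 + 10 + 8 - 3 + 9) / 8 = 5.0000
deviations (xᵢ − x̄): 2.0000, -2.0000, 3.0000, -7.0000, 5.0000, 3.0000, -8.0000, 4.0000
Σ(xᵢ − x̄)² = 180.0000 ⇒ m₂ = 180.0000/8 = 22.50000
Σ(xᵢ − x̄)³ = -612.0000 ⇒ m₃ = -612.0000/8 = -76.50000
m₂^(3/2) = 22.50000^(1.5) = 106.72687
g₁ = m₃ / m₂^(3/2) = -76.50000 / 106.72687 ≈ -0.717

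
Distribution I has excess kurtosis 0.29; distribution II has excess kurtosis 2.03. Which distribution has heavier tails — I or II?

II

Higher excess kurtosis ⇒ heavier tails relative to the normal distribution.
0.29 vs 2.03: the larger is 2.03, so II has heavier tails.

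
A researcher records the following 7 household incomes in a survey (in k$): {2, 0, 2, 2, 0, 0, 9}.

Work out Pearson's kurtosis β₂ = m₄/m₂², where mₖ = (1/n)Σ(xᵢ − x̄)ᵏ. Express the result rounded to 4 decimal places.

x̄ = 2.1429
Σ(xᵢ − x̄)² = 60.8571 ⇒ m₂ = 8.69388
Σ(xᵢ − x̄)⁴ = 2274.1749 ⇒ m₄ = 324.88213
m₂² = 75.58351
β₂ = m₄/m₂² = 324.88213 / 75.58351 ≈ 4.2983

4.2983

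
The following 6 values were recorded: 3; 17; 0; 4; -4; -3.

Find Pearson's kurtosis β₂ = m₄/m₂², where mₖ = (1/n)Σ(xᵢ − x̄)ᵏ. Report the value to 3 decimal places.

x̄ = 2.8333
Σ(xᵢ − x̄)² = 290.8333 ⇒ m₂ = 48.47222
Σ(xᵢ − x̄)⁴ = 43682.8194 ⇒ m₄ = 7280.46991
m₂² = 2349.55633
β₂ = m₄/m₂² = 7280.46991 / 2349.55633 ≈ 3.099

3.099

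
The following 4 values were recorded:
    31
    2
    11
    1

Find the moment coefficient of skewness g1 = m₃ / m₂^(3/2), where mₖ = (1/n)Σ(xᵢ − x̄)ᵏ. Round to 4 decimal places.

x̄ = (31 + 2 + 11 + 1) / 4 = 11.2500
deviations (xᵢ − x̄): 19.7500, -9.2500, -0.2500, -10.2500
Σ(xᵢ − x̄)² = 580.7500 ⇒ m₂ = 580.7500/4 = 145.18750
Σ(xᵢ − x̄)³ = 5835.3750 ⇒ m₃ = 5835.3750/4 = 1458.84375
m₂^(3/2) = 145.18750^(1.5) = 1749.41901
g1 = m₃ / m₂^(3/2) = 1458.84375 / 1749.41901 ≈ 0.8339

0.8339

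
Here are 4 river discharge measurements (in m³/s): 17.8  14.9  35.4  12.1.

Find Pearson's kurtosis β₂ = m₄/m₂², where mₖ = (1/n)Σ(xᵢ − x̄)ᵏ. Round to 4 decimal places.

2.2072

x̄ = 20.0500
Σ(xᵢ − x̄)² = 330.4100 ⇒ m₂ = 82.60250
Σ(xᵢ − x̄)⁴ = 60241.5904 ⇒ m₄ = 15060.39761
m₂² = 6823.17301
β₂ = m₄/m₂² = 15060.39761 / 6823.17301 ≈ 2.2072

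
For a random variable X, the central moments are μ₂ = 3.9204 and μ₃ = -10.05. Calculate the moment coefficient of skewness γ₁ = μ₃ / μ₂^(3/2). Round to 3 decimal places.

σ = √μ₂ = √3.9204 = 1.98000
σ³ = μ₂^(3/2) = 7.76239
γ₁ = μ₃/σ³ = -10.05 / 7.76239 ≈ -1.295

-1.295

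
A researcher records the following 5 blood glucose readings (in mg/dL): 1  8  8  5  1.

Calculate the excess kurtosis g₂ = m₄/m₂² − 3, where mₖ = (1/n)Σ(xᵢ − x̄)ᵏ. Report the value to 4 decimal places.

x̄ = 4.6000
Σ(xᵢ − x̄)² = 49.2000 ⇒ m₂ = 9.84000
Σ(xᵢ − x̄)⁴ = 603.2160 ⇒ m₄ = 120.64320
m₂² = 96.82560
g₂ = m₄/m₂² − 3 = 1.24598 − 3 ≈ -1.7540

-1.7540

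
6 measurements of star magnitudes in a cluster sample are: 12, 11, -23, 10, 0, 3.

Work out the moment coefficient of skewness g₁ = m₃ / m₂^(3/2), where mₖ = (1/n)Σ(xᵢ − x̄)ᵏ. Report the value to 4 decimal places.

x̄ = (12 + 11 - 23 + 10 + 0 + 3) / 6 = 2.1667
deviations (xᵢ − x̄): 9.8333, 8.8333, -25.1667, 7.8333, -2.1667, 0.8333
Σ(xᵢ − x̄)² = 874.8333 ⇒ m₂ = 874.8333/6 = 145.80556
Σ(xᵢ − x̄)³ = -13828.4444 ⇒ m₃ = -13828.4444/6 = -2304.74074
m₂^(3/2) = 145.80556^(1.5) = 1760.60166
g₁ = m₃ / m₂^(3/2) = -2304.74074 / 1760.60166 ≈ -1.3091

-1.3091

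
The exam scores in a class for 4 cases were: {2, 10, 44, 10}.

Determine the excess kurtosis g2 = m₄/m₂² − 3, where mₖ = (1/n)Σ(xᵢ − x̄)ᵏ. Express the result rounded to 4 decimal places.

-0.7560

x̄ = 16.5000
Σ(xᵢ − x̄)² = 1051.0000 ⇒ m₂ = 262.75000
Σ(xᵢ − x̄)⁴ = 619689.2500 ⇒ m₄ = 154922.31250
m₂² = 69037.56250
g2 = m₄/m₂² − 3 = 2.24403 − 3 ≈ -0.7560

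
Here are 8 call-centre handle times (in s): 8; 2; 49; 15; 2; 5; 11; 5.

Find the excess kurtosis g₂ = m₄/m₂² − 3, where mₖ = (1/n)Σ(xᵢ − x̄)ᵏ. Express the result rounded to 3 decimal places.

2.235

x̄ = 12.1250
Σ(xᵢ − x̄)² = 1692.8750 ⇒ m₂ = 211.60938
Σ(xᵢ − x̄)⁴ = 1875495.2129 ⇒ m₄ = 234436.90161
m₂² = 44778.52759
g₂ = m₄/m₂² − 3 = 5.23548 − 3 ≈ 2.235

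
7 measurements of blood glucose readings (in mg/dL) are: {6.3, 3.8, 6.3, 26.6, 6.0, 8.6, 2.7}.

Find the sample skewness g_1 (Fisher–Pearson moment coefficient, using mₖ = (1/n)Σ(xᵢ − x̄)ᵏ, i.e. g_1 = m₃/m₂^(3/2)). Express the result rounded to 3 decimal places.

x̄ = (6.3 + 3.8 + 6.3 + 26.6 + 6.0 + 8.6 + 2.7) / 7 = 8.6143
deviations (xᵢ − x̄): -2.3143, -4.8143, -2.3143, 17.9857, -2.6143, -0.0143, -5.9143
Σ(xᵢ − x̄)² = 399.1886 ⇒ m₂ = 399.1886/7 = 57.02694
Σ(xᵢ − x̄)³ = 5457.0109 ⇒ m₃ = 5457.0109/7 = 779.57299
m₂^(3/2) = 57.02694^(1.5) = 430.64567
g_1 = m₃ / m₂^(3/2) = 779.57299 / 430.64567 ≈ 1.810

1.810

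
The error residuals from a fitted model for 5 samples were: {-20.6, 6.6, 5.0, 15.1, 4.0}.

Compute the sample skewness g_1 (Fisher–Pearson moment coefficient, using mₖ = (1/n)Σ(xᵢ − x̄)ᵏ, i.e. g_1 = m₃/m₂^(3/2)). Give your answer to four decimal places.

-1.0732

x̄ = (-20.6 + 6.6 + 5.0 + 15.1 + 4.0) / 5 = 2.0200
deviations (xᵢ − x̄): -22.6200, 4.5800, 2.9800, 13.0800, 1.9800
Σ(xᵢ − x̄)² = 716.5280 ⇒ m₂ = 716.5280/5 = 143.30560
Σ(xᵢ − x̄)³ = -9205.7407 ⇒ m₃ = -9205.7407/5 = -1841.14814
m₂^(3/2) = 143.30560^(1.5) = 1715.51588
g_1 = m₃ / m₂^(3/2) = -1841.14814 / 1715.51588 ≈ -1.0732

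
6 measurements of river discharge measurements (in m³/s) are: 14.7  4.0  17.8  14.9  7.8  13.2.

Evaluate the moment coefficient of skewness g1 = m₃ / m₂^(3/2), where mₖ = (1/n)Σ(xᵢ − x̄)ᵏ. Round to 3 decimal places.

-0.598

x̄ = (14.7 + 4.0 + 17.8 + 14.9 + 7.8 + 13.2) / 6 = 12.0667
deviations (xᵢ − x̄): 2.6333, -8.0667, 5.7333, 2.8333, -4.2667, 1.1333
Σ(xᵢ − x̄)² = 132.3933 ⇒ m₂ = 132.3933/6 = 22.06556
Σ(xᵢ − x̄)³ = -371.6564 ⇒ m₃ = -371.6564/6 = -61.94274
m₂^(3/2) = 22.06556^(1.5) = 103.65071
g1 = m₃ / m₂^(3/2) = -61.94274 / 103.65071 ≈ -0.598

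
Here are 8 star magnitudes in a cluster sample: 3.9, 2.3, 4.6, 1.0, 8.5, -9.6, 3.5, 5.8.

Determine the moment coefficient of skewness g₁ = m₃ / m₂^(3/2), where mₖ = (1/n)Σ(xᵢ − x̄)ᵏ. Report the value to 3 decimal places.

-1.477

x̄ = (3.9 + 2.3 + 4.6 + 1.0 + 8.5 - 9.6 + 3.5 + 5.8) / 8 = 2.5000
deviations (xᵢ − x̄): 1.4000, -0.2000, 2.1000, -1.5000, 6.0000, -12.1000, 1.0000, 3.3000
Σ(xᵢ − x̄)² = 202.9600 ⇒ m₂ = 202.9600/8 = 25.37000
Σ(xᵢ − x̄)³ = -1510.0020 ⇒ m₃ = -1510.0020/8 = -188.75025
m₂^(3/2) = 25.37000^(1.5) = 127.78524
g₁ = m₃ / m₂^(3/2) = -188.75025 / 127.78524 ≈ -1.477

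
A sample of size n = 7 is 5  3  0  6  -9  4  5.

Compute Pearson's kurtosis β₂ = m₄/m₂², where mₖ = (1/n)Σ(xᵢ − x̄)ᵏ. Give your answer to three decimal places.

3.928

x̄ = 2.0000
Σ(xᵢ − x̄)² = 164.0000 ⇒ m₂ = 23.42857
Σ(xᵢ − x̄)⁴ = 15092.0000 ⇒ m₄ = 2156.00000
m₂² = 548.89796
β₂ = m₄/m₂² = 2156.00000 / 548.89796 ≈ 3.928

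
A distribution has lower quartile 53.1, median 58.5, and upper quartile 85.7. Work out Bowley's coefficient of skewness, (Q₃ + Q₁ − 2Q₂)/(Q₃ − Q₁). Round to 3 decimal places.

numerator: Q₃ + Q₁ − 2Q₂ = 85.7 + 53.1 − 2×58.5 = 21.8000
denominator: Q₃ − Q₁ = 85.7 − 53.1 = 32.6000
Bowley skewness = 21.8000 / 32.6000 ≈ 0.669

0.669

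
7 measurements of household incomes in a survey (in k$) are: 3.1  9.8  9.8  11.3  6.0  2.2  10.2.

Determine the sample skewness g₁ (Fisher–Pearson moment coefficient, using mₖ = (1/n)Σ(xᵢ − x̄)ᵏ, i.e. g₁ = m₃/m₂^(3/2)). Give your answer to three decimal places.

x̄ = (3.1 + 9.8 + 9.8 + 11.3 + 6.0 + 2.2 + 10.2) / 7 = 7.4857
deviations (xᵢ − x̄): -4.3857, 2.3143, 2.3143, 3.8143, -1.4857, -5.2857, 2.7143
Σ(xᵢ − x̄)² = 82.0086 ⇒ m₂ = 82.0086/7 = 11.71551
Σ(xᵢ − x̄)³ = -135.0323 ⇒ m₃ = -135.0323/7 = -19.29033
m₂^(3/2) = 11.71551^(1.5) = 40.09976
g₁ = m₃ / m₂^(3/2) = -19.29033 / 40.09976 ≈ -0.481

-0.481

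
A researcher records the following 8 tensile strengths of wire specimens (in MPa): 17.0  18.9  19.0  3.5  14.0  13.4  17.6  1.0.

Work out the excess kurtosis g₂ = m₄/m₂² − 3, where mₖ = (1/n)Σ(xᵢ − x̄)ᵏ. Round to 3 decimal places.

-0.795

x̄ = 13.0500
Σ(xᵢ − x̄)² = 343.3600 ⇒ m₂ = 42.92000
Σ(xᵢ − x̄)⁴ = 32499.0396 ⇒ m₄ = 4062.37994
m₂² = 1842.12640
g₂ = m₄/m₂² − 3 = 2.20527 − 3 ≈ -0.795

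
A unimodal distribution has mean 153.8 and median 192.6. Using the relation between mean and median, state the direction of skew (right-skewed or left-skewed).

left-skewed

mean − median = 153.8 − 192.6 = -38.8
mean < median ⇒ the longer tail is on the left ⇒ left-skewed (negatively skewed).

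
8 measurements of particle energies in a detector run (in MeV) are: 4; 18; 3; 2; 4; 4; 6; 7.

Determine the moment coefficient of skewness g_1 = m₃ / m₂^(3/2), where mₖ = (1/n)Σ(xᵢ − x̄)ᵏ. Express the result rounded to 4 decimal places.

x̄ = (4 + 18 + 3 + 2 + 4 + 4 + 6 + 7) / 8 = 6.0000
deviations (xᵢ − x̄): -2.0000, 12.0000, -3.0000, -4.0000, -2.0000, -2.0000, 0.0000, 1.0000
Σ(xᵢ − x̄)² = 182.0000 ⇒ m₂ = 182.0000/8 = 22.75000
Σ(xᵢ − x̄)³ = 1614.0000 ⇒ m₃ = 1614.0000/8 = 201.75000
m₂^(3/2) = 22.75000^(1.5) = 108.51058
g_1 = m₃ / m₂^(3/2) = 201.75000 / 108.51058 ≈ 1.8593

1.8593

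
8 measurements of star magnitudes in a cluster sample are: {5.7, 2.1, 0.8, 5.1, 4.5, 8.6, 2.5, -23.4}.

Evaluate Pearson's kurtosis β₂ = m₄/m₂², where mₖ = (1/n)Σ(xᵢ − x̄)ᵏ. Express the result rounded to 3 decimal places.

5.509

x̄ = 0.7375
Σ(xᵢ − x̄)² = 707.2188 ⇒ m₂ = 88.40234
Σ(xᵢ − x̄)⁴ = 344448.5213 ⇒ m₄ = 43056.06516
m₂² = 7814.97438
β₂ = m₄/m₂² = 43056.06516 / 7814.97438 ≈ 5.509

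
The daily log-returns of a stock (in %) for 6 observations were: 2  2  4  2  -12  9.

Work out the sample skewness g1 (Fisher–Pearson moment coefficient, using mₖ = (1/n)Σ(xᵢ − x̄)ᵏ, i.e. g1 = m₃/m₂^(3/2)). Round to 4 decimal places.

x̄ = (2 + 2 + 4 + 2 - 12 + 9) / 6 = 1.1667
deviations (xᵢ − x̄): 0.8333, 0.8333, 2.8333, 0.8333, -13.1667, 7.8333
Σ(xᵢ − x̄)² = 244.8333 ⇒ m₂ = 244.8333/6 = 40.80556
Σ(xᵢ − x̄)³ = -1777.4444 ⇒ m₃ = -1777.4444/6 = -296.24074
m₂^(3/2) = 40.80556^(1.5) = 260.66273
g1 = m₃ / m₂^(3/2) = -296.24074 / 260.66273 ≈ -1.1365

-1.1365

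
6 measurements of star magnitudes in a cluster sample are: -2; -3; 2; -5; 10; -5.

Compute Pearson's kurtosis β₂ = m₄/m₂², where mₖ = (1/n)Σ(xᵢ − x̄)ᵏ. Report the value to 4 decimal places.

x̄ = -0.5000
Σ(xᵢ − x̄)² = 165.5000 ⇒ m₂ = 27.58333
Σ(xᵢ − x̄)⁴ = 13058.3750 ⇒ m₄ = 2176.39583
m₂² = 760.84028
β₂ = m₄/m₂² = 2176.39583 / 760.84028 ≈ 2.8605

2.8605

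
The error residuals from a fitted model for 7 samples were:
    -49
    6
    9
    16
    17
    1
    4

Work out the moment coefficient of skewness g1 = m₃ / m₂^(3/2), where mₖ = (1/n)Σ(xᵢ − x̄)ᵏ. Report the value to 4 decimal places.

x̄ = (-49 + 6 + 9 + 16 + 17 + 1 + 4) / 7 = 0.5714
deviations (xᵢ − x̄): -49.5714, 5.4286, 8.4286, 15.4286, 16.4286, 0.4286, 3.4286
Σ(xᵢ − x̄)² = 3077.7143 ⇒ m₂ = 3077.7143/7 = 439.67347
Σ(xᵢ − x̄)³ = -112907.3878 ⇒ m₃ = -112907.3878/7 = -16129.62682
m₂^(3/2) = 439.67347^(1.5) = 9219.24572
g1 = m₃ / m₂^(3/2) = -16129.62682 / 9219.24572 ≈ -1.7496

-1.7496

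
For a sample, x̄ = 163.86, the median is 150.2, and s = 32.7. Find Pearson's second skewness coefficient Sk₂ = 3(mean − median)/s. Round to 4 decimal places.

1.2532

Sk₂ = 3(163.86 − 150.2) / 32.7 = 3 × 13.6600 / 32.7
    = 40.9800 / 32.7 ≈ 1.2532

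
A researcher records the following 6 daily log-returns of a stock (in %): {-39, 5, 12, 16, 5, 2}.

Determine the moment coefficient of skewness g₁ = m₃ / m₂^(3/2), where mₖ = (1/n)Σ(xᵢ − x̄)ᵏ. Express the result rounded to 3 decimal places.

x̄ = (-39 + 5 + 12 + 16 + 5 + 2) / 6 = 0.1667
deviations (xᵢ − x̄): -39.1667, 4.8333, 11.8333, 15.8333, 4.8333, 1.8333
Σ(xᵢ − x̄)² = 1974.8333 ⇒ m₂ = 1974.8333/6 = 329.13889
Σ(xᵢ − x̄)³ = -54224.4444 ⇒ m₃ = -54224.4444/6 = -9037.40741
m₂^(3/2) = 329.13889^(1.5) = 5971.29872
g₁ = m₃ / m₂^(3/2) = -9037.40741 / 5971.29872 ≈ -1.513

-1.513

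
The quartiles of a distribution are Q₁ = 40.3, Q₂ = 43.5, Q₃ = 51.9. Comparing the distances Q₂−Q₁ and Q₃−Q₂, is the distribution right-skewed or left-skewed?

right-skewed

Q₂ − Q₁ = 3.2;  Q₃ − Q₂ = 8.4
Q₃ − Q₂ > Q₂ − Q₁ ⇒ the upper half is more spread out ⇒ right-skewed.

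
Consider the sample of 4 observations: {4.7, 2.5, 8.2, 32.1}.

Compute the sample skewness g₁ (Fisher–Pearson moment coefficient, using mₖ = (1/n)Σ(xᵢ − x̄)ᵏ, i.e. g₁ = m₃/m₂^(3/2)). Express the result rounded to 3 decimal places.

1.056

x̄ = (4.7 + 2.5 + 8.2 + 32.1) / 4 = 11.8750
deviations (xᵢ − x̄): -7.1750, -9.3750, -3.6750, 20.2250
Σ(xᵢ − x̄)² = 561.9275 ⇒ m₂ = 561.9275/4 = 140.48188
Σ(xᵢ − x̄)³ = 7030.0676 ⇒ m₃ = 7030.0676/4 = 1757.51691
m₂^(3/2) = 140.48188^(1.5) = 1665.06213
g₁ = m₃ / m₂^(3/2) = 1757.51691 / 1665.06213 ≈ 1.056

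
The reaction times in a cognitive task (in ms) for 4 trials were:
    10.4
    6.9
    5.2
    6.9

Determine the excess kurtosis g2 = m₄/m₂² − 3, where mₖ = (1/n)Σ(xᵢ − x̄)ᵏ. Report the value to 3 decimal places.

x̄ = 7.3500
Σ(xᵢ − x̄)² = 14.3300 ⇒ m₂ = 3.58250
Σ(xᵢ − x̄)⁴ = 107.9860 ⇒ m₄ = 26.99651
m₂² = 12.83431
g2 = m₄/m₂² − 3 = 2.10346 − 3 ≈ -0.897

-0.897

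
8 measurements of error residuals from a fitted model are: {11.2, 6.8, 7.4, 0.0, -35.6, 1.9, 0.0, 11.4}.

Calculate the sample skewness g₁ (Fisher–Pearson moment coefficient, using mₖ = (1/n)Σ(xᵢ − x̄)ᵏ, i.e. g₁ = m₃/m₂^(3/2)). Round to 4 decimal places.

x̄ = (11.2 + 6.8 + 7.4 + 0.0 - 35.6 + 1.9 + 0.0 + 11.4) / 8 = 0.3875
deviations (xᵢ − x̄): 10.8125, 6.4125, 7.0125, -0.3875, -35.9875, 1.5125, -0.3875, 11.0125
Σ(xᵢ − x̄)² = 1626.1688 ⇒ m₂ = 1626.1688/8 = 203.27109
Σ(xᵢ − x̄)³ = -43395.9157 ⇒ m₃ = -43395.9157/8 = -5424.48946
m₂^(3/2) = 203.27109^(1.5) = 2898.10046
g₁ = m₃ / m₂^(3/2) = -5424.48946 / 2898.10046 ≈ -1.8717

-1.8717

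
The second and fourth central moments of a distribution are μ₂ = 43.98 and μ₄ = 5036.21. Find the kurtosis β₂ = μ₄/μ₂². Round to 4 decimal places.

μ₂² = 43.98² = 1934.24040
μ₄/μ₂² = 5036.21 / 1934.24040 = 2.60371
β₂ ≈ 2.6037

2.6037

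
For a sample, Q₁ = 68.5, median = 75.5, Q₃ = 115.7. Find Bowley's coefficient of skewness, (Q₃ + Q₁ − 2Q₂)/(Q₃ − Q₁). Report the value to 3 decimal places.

numerator: Q₃ + Q₁ − 2Q₂ = 115.7 + 68.5 − 2×75.5 = 33.2000
denominator: Q₃ − Q₁ = 115.7 − 68.5 = 47.2000
Bowley skewness = 33.2000 / 47.2000 ≈ 0.703

0.703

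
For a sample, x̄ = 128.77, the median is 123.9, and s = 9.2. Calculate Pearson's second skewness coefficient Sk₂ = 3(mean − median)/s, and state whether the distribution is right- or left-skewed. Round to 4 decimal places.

Sk₂ = 3(128.77 − 123.9) / 9.2 = 3 × 4.8700 / 9.2
    = 14.6100 / 9.2 ≈ 1.5880
Sk₂ > 0 ⇒ mean > median ⇒ right-skewed (positive skew).

1.5880, right-skewed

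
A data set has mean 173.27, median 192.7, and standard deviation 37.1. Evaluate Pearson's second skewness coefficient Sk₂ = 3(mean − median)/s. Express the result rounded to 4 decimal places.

Sk₂ = 3(173.27 − 192.7) / 37.1 = 3 × -19.4300 / 37.1
    = -58.2900 / 37.1 ≈ -1.5712

-1.5712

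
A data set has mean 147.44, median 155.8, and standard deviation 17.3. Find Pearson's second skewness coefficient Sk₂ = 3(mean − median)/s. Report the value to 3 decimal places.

-1.450

Sk₂ = 3(147.44 − 155.8) / 17.3 = 3 × -8.3600 / 17.3
    = -25.0800 / 17.3 ≈ -1.450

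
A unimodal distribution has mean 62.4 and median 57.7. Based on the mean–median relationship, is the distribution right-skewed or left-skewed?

mean − median = 62.4 − 57.7 = 4.7
mean > median ⇒ the longer tail is on the right ⇒ right-skewed (positively skewed).

right-skewed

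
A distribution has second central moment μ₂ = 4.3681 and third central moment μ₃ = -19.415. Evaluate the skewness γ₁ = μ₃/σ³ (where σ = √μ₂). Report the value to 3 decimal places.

-2.127

σ = √μ₂ = √4.3681 = 2.09000
σ³ = μ₂^(3/2) = 9.12933
γ₁ = μ₃/σ³ = -19.415 / 9.12933 ≈ -2.127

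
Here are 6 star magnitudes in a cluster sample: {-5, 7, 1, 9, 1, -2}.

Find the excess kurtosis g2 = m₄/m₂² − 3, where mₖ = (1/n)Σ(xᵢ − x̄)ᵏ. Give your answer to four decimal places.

x̄ = 1.8333
Σ(xᵢ − x̄)² = 140.8333 ⇒ m₂ = 23.47222
Σ(xᵢ − x̄)⁴ = 5747.8194 ⇒ m₄ = 957.96991
m₂² = 550.94522
g2 = m₄/m₂² − 3 = 1.73878 − 3 ≈ -1.2612

-1.2612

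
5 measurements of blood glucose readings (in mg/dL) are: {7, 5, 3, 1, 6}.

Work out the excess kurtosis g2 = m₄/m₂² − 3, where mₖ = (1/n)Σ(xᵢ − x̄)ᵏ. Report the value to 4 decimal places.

-1.2363

x̄ = 4.4000
Σ(xᵢ − x̄)² = 23.2000 ⇒ m₂ = 4.64000
Σ(xᵢ − x̄)⁴ = 189.8560 ⇒ m₄ = 37.97120
m₂² = 21.52960
g2 = m₄/m₂² − 3 = 1.76367 − 3 ≈ -1.2363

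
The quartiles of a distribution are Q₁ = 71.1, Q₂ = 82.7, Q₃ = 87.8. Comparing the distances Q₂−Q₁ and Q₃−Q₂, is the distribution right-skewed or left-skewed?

Q₂ − Q₁ = 11.6;  Q₃ − Q₂ = 5.1
Q₂ − Q₁ > Q₃ − Q₂ ⇒ the lower half is more spread out ⇒ left-skewed.

left-skewed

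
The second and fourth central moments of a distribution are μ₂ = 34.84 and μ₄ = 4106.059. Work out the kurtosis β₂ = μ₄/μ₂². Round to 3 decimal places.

3.383

μ₂² = 34.84² = 1213.82560
μ₄/μ₂² = 4106.059 / 1213.82560 = 3.38274
β₂ ≈ 3.383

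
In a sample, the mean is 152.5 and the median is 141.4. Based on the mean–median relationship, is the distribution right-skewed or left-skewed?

mean − median = 152.5 − 141.4 = 11.1
mean > median ⇒ the longer tail is on the right ⇒ right-skewed (positively skewed).

right-skewed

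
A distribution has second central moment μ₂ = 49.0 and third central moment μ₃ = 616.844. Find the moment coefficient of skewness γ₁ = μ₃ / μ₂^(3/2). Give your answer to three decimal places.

1.798

σ = √μ₂ = √49.0 = 7.00000
σ³ = μ₂^(3/2) = 343.00000
γ₁ = μ₃/σ³ = 616.844 / 343.00000 ≈ 1.798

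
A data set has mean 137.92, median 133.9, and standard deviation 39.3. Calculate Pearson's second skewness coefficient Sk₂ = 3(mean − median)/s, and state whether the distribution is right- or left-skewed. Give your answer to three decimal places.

Sk₂ = 3(137.92 − 133.9) / 39.3 = 3 × 4.0200 / 39.3
    = 12.0600 / 39.3 ≈ 0.307
Sk₂ > 0 ⇒ mean > median ⇒ right-skewed (positive skew).

0.307, right-skewed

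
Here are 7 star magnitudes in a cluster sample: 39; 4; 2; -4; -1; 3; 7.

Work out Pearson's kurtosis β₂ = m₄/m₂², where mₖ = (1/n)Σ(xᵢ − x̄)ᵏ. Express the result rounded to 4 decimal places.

4.6419

x̄ = 7.1429
Σ(xᵢ − x̄)² = 1258.8571 ⇒ m₂ = 179.83673
Σ(xᵢ − x̄)⁴ = 1050881.1545 ⇒ m₄ = 150125.87922
m₂² = 32341.25115
β₂ = m₄/m₂² = 150125.87922 / 32341.25115 ≈ 4.6419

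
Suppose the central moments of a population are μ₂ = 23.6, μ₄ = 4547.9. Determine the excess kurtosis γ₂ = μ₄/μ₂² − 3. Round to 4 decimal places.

5.1656

μ₂² = 23.6² = 556.96000
μ₄/μ₂² = 4547.9 / 556.96000 = 8.16558
γ₂ = 8.16558 − 3 ≈ 5.1656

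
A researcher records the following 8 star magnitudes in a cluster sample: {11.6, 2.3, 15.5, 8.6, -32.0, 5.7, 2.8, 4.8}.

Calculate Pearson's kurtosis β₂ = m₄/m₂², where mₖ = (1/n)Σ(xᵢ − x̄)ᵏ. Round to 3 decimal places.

x̄ = 2.4125
Σ(xᵢ − x̄)² = 1494.8688 ⇒ m₂ = 186.85859
Σ(xᵢ − x̄)⁴ = 1440455.2744 ⇒ m₄ = 180056.90930
m₂² = 34916.13406
β₂ = m₄/m₂² = 180056.90930 / 34916.13406 ≈ 5.157

5.157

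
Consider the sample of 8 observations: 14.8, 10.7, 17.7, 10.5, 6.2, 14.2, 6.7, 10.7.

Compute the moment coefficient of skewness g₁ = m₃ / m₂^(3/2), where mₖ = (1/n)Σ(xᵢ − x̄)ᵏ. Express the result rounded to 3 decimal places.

0.130

x̄ = (14.8 + 10.7 + 17.7 + 10.5 + 6.2 + 14.2 + 6.7 + 10.7) / 8 = 11.4375
deviations (xᵢ − x̄): 3.3625, -0.7375, 6.2625, -0.9375, -5.2375, 2.7625, -4.7375, -0.7375
Σ(xᵢ − x̄)² = 109.9987 ⇒ m₂ = 109.9987/8 = 13.74984
Σ(xᵢ − x̄)³ = 53.0817 ⇒ m₃ = 53.0817/8 = 6.63521
m₂^(3/2) = 13.74984^(1.5) = 50.98550
g₁ = m₃ / m₂^(3/2) = 6.63521 / 50.98550 ≈ 0.130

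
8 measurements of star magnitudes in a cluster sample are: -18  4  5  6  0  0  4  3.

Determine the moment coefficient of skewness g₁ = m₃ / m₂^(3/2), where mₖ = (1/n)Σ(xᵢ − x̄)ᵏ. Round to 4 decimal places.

-1.9350

x̄ = (-18 + 4 + 5 + 6 + 0 + 0 + 4 + 3) / 8 = 0.5000
deviations (xᵢ − x̄): -18.5000, 3.5000, 4.5000, 5.5000, -0.5000, -0.5000, 3.5000, 2.5000
Σ(xᵢ − x̄)² = 424.0000 ⇒ m₂ = 424.0000/8 = 53.00000
Σ(xᵢ − x̄)³ = -5973.0000 ⇒ m₃ = -5973.0000/8 = -746.62500
m₂^(3/2) = 53.00000^(1.5) = 385.84582
g₁ = m₃ / m₂^(3/2) = -746.62500 / 385.84582 ≈ -1.9350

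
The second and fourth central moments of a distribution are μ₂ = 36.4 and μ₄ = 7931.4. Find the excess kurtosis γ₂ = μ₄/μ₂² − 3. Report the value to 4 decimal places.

μ₂² = 36.4² = 1324.96000
μ₄/μ₂² = 7931.4 / 1324.96000 = 5.98614
γ₂ = 5.98614 − 3 ≈ 2.9861

2.9861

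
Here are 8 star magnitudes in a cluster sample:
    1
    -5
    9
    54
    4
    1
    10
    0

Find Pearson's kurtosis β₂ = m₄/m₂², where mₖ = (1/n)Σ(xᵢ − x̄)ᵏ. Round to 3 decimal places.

x̄ = 9.2500
Σ(xᵢ − x̄)² = 2455.5000 ⇒ m₂ = 306.93750
Σ(xᵢ − x̄)⁴ = 4068836.9063 ⇒ m₄ = 508604.61328
m₂² = 94210.62891
β₂ = m₄/m₂² = 508604.61328 / 94210.62891 ≈ 5.399

5.399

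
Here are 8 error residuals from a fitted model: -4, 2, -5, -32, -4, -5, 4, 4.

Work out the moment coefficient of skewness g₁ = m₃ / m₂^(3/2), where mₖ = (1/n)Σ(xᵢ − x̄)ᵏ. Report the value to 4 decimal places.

-1.7492

x̄ = (-4 + 2 - 5 - 32 - 4 - 5 + 4 + 4) / 8 = -5.0000
deviations (xᵢ − x̄): 1.0000, 7.0000, 0.0000, -27.0000, 1.0000, 0.0000, 9.0000, 9.0000
Σ(xᵢ − x̄)² = 942.0000 ⇒ m₂ = 942.0000/8 = 117.75000
Σ(xᵢ − x̄)³ = -17880.0000 ⇒ m₃ = -17880.0000/8 = -2235.00000
m₂^(3/2) = 117.75000^(1.5) = 1277.73671
g₁ = m₃ / m₂^(3/2) = -2235.00000 / 1277.73671 ≈ -1.7492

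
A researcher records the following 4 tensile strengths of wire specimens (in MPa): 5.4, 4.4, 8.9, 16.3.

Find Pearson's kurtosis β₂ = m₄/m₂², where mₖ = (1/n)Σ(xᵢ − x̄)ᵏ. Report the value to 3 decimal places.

x̄ = 8.7500
Σ(xᵢ − x̄)² = 87.1700 ⇒ m₂ = 21.79250
Σ(xᵢ − x̄)⁴ = 3733.2910 ⇒ m₄ = 933.32276
m₂² = 474.91306
β₂ = m₄/m₂² = 933.32276 / 474.91306 ≈ 1.965

1.965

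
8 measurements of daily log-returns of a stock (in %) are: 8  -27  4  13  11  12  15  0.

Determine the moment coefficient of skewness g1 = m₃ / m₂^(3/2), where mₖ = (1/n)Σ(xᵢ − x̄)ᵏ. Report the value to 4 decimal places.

x̄ = (8 - 27 + 4 + 13 + 11 + 12 + 15 + 0) / 8 = 4.5000
deviations (xᵢ − x̄): 3.5000, -31.5000, -0.5000, 8.5000, 6.5000, 7.5000, 10.5000, -4.5000
Σ(xᵢ − x̄)² = 1306.0000 ⇒ m₂ = 1306.0000/8 = 163.25000
Σ(xᵢ − x̄)³ = -28836.0000 ⇒ m₃ = -28836.0000/8 = -3604.50000
m₂^(3/2) = 163.25000^(1.5) = 2085.83420
g1 = m₃ / m₂^(3/2) = -3604.50000 / 2085.83420 ≈ -1.7281

-1.7281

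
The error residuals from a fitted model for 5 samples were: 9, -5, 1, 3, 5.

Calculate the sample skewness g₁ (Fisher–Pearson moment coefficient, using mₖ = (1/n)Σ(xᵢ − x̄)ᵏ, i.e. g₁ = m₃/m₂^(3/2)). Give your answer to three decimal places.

-0.337

x̄ = (9 - 5 + 1 + 3 + 5) / 5 = 2.6000
deviations (xᵢ − x̄): 6.4000, -7.6000, -1.6000, 0.4000, 2.4000
Σ(xᵢ − x̄)² = 107.2000 ⇒ m₂ = 107.2000/5 = 21.44000
Σ(xᵢ − x̄)³ = -167.0400 ⇒ m₃ = -167.0400/5 = -33.40800
m₂^(3/2) = 21.44000^(1.5) = 99.27438
g₁ = m₃ / m₂^(3/2) = -33.40800 / 99.27438 ≈ -0.337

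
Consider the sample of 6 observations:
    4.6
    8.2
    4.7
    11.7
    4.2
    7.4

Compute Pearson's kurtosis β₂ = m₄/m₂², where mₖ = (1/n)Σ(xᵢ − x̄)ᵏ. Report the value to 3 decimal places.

2.239

x̄ = 6.8000
Σ(xᵢ − x̄)² = 42.3400 ⇒ m₂ = 7.05667
Σ(xᵢ − x̄)⁴ = 669.0226 ⇒ m₄ = 111.50377
m₂² = 49.79654
β₂ = m₄/m₂² = 111.50377 / 49.79654 ≈ 2.239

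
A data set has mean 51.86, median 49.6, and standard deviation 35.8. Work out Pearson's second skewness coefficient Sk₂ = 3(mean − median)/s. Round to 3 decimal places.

Sk₂ = 3(51.86 − 49.6) / 35.8 = 3 × 2.2600 / 35.8
    = 6.7800 / 35.8 ≈ 0.189

0.189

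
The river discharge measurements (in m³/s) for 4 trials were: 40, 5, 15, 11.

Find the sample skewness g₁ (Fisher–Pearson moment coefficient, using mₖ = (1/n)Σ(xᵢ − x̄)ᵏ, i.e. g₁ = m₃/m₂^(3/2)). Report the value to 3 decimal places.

0.909

x̄ = (40 + 5 + 15 + 11) / 4 = 17.7500
deviations (xᵢ − x̄): 22.2500, -12.7500, -2.7500, -6.7500
Σ(xᵢ − x̄)² = 710.7500 ⇒ m₂ = 710.7500/4 = 177.68750
Σ(xᵢ − x̄)³ = 8614.1250 ⇒ m₃ = 8614.1250/4 = 2153.53125
m₂^(3/2) = 177.68750^(1.5) = 2368.56504
g₁ = m₃ / m₂^(3/2) = 2153.53125 / 2368.56504 ≈ 0.909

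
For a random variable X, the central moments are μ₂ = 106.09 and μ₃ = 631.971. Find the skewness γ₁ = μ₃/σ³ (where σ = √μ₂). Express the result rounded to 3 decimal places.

σ = √μ₂ = √106.09 = 10.30000
σ³ = μ₂^(3/2) = 1092.72700
γ₁ = μ₃/σ³ = 631.971 / 1092.72700 ≈ 0.578

0.578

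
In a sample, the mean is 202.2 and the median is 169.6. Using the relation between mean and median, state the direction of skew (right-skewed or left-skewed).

mean − median = 202.2 − 169.6 = 32.6
mean > median ⇒ the longer tail is on the right ⇒ right-skewed (positively skewed).

right-skewed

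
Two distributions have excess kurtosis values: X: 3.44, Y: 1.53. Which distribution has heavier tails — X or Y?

X

Higher excess kurtosis ⇒ heavier tails relative to the normal distribution.
3.44 vs 1.53: the larger is 3.44, so X has heavier tails.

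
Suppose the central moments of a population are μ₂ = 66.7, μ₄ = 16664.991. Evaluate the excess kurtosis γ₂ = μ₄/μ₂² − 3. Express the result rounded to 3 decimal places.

μ₂² = 66.7² = 4448.89000
μ₄/μ₂² = 16664.991 / 4448.89000 = 3.74588
γ₂ = 3.74588 − 3 ≈ 0.746

0.746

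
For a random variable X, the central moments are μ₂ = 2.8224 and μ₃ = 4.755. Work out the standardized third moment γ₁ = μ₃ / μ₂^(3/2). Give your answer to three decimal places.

1.003

σ = √μ₂ = √2.8224 = 1.68000
σ³ = μ₂^(3/2) = 4.74163
γ₁ = μ₃/σ³ = 4.755 / 4.74163 ≈ 1.003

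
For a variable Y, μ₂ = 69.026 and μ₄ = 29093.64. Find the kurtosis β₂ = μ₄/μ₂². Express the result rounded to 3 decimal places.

μ₂² = 69.026² = 4764.58868
μ₄/μ₂² = 29093.64 / 4764.58868 = 6.10622
β₂ ≈ 6.106

6.106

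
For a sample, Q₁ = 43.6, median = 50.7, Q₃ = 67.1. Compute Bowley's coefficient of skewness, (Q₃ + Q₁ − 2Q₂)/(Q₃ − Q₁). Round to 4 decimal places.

numerator: Q₃ + Q₁ − 2Q₂ = 67.1 + 43.6 − 2×50.7 = 9.3000
denominator: Q₃ − Q₁ = 67.1 − 43.6 = 23.5000
Bowley skewness = 9.3000 / 23.5000 ≈ 0.3957

0.3957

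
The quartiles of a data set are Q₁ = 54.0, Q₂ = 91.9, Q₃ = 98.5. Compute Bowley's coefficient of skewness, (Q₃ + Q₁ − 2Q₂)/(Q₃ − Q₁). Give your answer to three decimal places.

numerator: Q₃ + Q₁ − 2Q₂ = 98.5 + 54.0 − 2×91.9 = -31.3000
denominator: Q₃ − Q₁ = 98.5 − 54.0 = 44.5000
Bowley skewness = -31.3000 / 44.5000 ≈ -0.703

-0.703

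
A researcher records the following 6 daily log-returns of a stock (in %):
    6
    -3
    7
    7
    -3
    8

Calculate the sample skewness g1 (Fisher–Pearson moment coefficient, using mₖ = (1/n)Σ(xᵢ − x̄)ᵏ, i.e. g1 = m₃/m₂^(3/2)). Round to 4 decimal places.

-0.6604

x̄ = (6 - 3 + 7 + 7 - 3 + 8) / 6 = 3.6667
deviations (xᵢ − x̄): 2.3333, -6.6667, 3.3333, 3.3333, -6.6667, 4.3333
Σ(xᵢ − x̄)² = 135.3333 ⇒ m₂ = 135.3333/6 = 22.55556
Σ(xᵢ − x̄)³ = -424.4444 ⇒ m₃ = -424.4444/6 = -70.74074
m₂^(3/2) = 22.55556^(1.5) = 107.12240
g1 = m₃ / m₂^(3/2) = -70.74074 / 107.12240 ≈ -0.6604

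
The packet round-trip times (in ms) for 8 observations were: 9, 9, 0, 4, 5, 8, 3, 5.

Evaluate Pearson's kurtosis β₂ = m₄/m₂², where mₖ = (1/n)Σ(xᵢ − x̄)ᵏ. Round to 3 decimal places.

2.069

x̄ = 5.3750
Σ(xᵢ − x̄)² = 69.8750 ⇒ m₂ = 8.73438
Σ(xᵢ − x̄)⁴ = 1262.9316 ⇒ m₄ = 157.86646
m₂² = 76.28931
β₂ = m₄/m₂² = 157.86646 / 76.28931 ≈ 2.069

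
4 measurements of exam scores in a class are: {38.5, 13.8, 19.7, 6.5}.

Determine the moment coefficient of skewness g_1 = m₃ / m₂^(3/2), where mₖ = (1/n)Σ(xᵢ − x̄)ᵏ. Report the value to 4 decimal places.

x̄ = (38.5 + 13.8 + 19.7 + 6.5) / 4 = 19.6250
deviations (xᵢ − x̄): 18.8750, -5.8250, 0.0750, -13.1250
Σ(xᵢ − x̄)² = 562.4675 ⇒ m₂ = 562.4675/4 = 140.61688
Σ(xᵢ − x̄)³ = 4265.8819 ⇒ m₃ = 4265.8819/4 = 1066.47047
m₂^(3/2) = 140.61688^(1.5) = 1667.46284
g_1 = m₃ / m₂^(3/2) = 1066.47047 / 1667.46284 ≈ 0.6396

0.6396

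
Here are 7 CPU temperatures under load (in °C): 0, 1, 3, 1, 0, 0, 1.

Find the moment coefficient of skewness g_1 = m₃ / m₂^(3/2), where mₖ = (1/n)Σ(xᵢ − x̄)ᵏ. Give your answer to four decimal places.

1.1727

x̄ = (0 + 1 + 3 + 1 + 0 + 0 + 1) / 7 = 0.8571
deviations (xᵢ − x̄): -0.8571, 0.1429, 2.1429, 0.1429, -0.8571, -0.8571, 0.1429
Σ(xᵢ − x̄)² = 6.8571 ⇒ m₂ = 6.8571/7 = 0.97959
Σ(xᵢ − x̄)³ = 7.9592 ⇒ m₃ = 7.9592/7 = 1.13703
m₂^(3/2) = 0.97959^(1.5) = 0.96954
g_1 = m₃ / m₂^(3/2) = 1.13703 / 0.96954 ≈ 1.1727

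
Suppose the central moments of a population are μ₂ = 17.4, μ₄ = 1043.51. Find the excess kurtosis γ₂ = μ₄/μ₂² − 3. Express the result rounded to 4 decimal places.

μ₂² = 17.4² = 302.76000
μ₄/μ₂² = 1043.51 / 302.76000 = 3.44666
γ₂ = 3.44666 − 3 ≈ 0.4467

0.4467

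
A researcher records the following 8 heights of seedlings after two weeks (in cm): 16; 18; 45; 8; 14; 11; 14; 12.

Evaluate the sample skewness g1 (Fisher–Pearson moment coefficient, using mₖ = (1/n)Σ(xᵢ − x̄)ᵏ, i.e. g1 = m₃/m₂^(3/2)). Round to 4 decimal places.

x̄ = (16 + 18 + 45 + 8 + 14 + 11 + 14 + 12) / 8 = 17.2500
deviations (xᵢ − x̄): -1.2500, 0.7500, 27.7500, -9.2500, -3.2500, -6.2500, -3.2500, -5.2500
Σ(xᵢ − x̄)² = 945.5000 ⇒ m₂ = 945.5000/8 = 118.18750
Σ(xᵢ − x̄)³ = 20118.7500 ⇒ m₃ = 20118.7500/8 = 2514.84375
m₂^(3/2) = 118.18750^(1.5) = 1284.86447
g1 = m₃ / m₂^(3/2) = 2514.84375 / 1284.86447 ≈ 1.9573

1.9573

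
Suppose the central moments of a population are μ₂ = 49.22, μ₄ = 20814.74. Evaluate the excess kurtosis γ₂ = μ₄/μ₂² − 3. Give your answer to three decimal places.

μ₂² = 49.22² = 2422.60840
μ₄/μ₂² = 20814.74 / 2422.60840 = 8.59187
γ₂ = 8.59187 − 3 ≈ 5.592

5.592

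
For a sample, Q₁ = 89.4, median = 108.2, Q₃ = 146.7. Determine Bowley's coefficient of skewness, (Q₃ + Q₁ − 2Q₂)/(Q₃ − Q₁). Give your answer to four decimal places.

numerator: Q₃ + Q₁ − 2Q₂ = 146.7 + 89.4 − 2×108.2 = 19.7000
denominator: Q₃ − Q₁ = 146.7 − 89.4 = 57.3000
Bowley skewness = 19.7000 / 57.3000 ≈ 0.3438

0.3438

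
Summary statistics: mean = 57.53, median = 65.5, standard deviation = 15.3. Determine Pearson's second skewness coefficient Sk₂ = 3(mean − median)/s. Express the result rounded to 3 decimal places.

-1.563

Sk₂ = 3(57.53 − 65.5) / 15.3 = 3 × -7.9700 / 15.3
    = -23.9100 / 15.3 ≈ -1.563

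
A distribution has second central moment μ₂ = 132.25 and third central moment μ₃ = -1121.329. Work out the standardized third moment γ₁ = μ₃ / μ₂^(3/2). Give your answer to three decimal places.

-0.737

σ = √μ₂ = √132.25 = 11.50000
σ³ = μ₂^(3/2) = 1520.87500
γ₁ = μ₃/σ³ = -1121.329 / 1520.87500 ≈ -0.737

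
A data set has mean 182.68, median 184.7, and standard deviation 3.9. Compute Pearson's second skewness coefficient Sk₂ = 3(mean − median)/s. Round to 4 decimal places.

Sk₂ = 3(182.68 − 184.7) / 3.9 = 3 × -2.0200 / 3.9
    = -6.0600 / 3.9 ≈ -1.5538

-1.5538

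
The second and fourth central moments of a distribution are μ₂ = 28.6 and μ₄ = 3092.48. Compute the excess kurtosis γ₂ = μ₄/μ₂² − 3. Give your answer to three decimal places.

0.781

μ₂² = 28.6² = 817.96000
μ₄/μ₂² = 3092.48 / 817.96000 = 3.78072
γ₂ = 3.78072 − 3 ≈ 0.781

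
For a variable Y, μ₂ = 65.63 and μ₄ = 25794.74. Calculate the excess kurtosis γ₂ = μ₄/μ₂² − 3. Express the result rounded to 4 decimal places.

2.9886

μ₂² = 65.63² = 4307.29690
μ₄/μ₂² = 25794.74 / 4307.29690 = 5.98861
γ₂ = 5.98861 − 3 ≈ 2.9886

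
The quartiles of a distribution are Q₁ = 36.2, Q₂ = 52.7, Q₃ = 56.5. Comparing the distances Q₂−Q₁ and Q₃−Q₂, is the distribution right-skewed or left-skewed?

left-skewed

Q₂ − Q₁ = 16.5;  Q₃ − Q₂ = 3.8
Q₂ − Q₁ > Q₃ − Q₂ ⇒ the lower half is more spread out ⇒ left-skewed.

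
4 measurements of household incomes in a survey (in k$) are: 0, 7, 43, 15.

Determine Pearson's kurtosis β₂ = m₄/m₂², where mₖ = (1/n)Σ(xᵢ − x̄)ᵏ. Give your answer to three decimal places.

2.071

x̄ = 16.2500
Σ(xᵢ − x̄)² = 1066.7500 ⇒ m₂ = 266.68750
Σ(xᵢ − x̄)⁴ = 589082.0781 ⇒ m₄ = 147270.51953
m₂² = 71122.22266
β₂ = m₄/m₂² = 147270.51953 / 71122.22266 ≈ 2.071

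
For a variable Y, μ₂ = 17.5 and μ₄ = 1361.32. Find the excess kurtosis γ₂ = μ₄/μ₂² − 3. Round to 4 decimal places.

1.4451

μ₂² = 17.5² = 306.25000
μ₄/μ₂² = 1361.32 / 306.25000 = 4.44513
γ₂ = 4.44513 − 3 ≈ 1.4451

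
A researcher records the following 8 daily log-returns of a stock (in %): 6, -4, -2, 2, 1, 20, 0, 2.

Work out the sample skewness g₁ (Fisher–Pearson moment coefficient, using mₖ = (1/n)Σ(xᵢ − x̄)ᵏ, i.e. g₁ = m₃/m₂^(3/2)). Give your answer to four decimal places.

1.5945

x̄ = (6 - 4 - 2 + 2 + 1 + 20 + 0 + 2) / 8 = 3.1250
deviations (xᵢ − x̄): 2.8750, -7.1250, -5.1250, -1.1250, -2.1250, 16.8750, -3.1250, -1.1250
Σ(xᵢ − x̄)² = 386.8750 ⇒ m₂ = 386.8750/8 = 48.35938
Σ(xᵢ − x̄)³ = 4289.9063 ⇒ m₃ = 4289.9063/8 = 536.23828
m₂^(3/2) = 48.35938^(1.5) = 336.29547
g₁ = m₃ / m₂^(3/2) = 536.23828 / 336.29547 ≈ 1.5945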